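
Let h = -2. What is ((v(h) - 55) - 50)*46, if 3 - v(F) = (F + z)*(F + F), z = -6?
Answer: -6164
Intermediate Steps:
v(F) = 3 - 2*F*(-6 + F) (v(F) = 3 - (F - 6)*(F + F) = 3 - (-6 + F)*2*F = 3 - 2*F*(-6 + F))
((v(h) - 55) - 50)*46 = (((3 - 2*(-2)**2 + 12*(-2)) - 55) - 50)*46 = (((3 - 2*4 - 24) - 55) - 50)*46 = (((3 - 8 - 24) - 55) - 50)*46 = ((-29 - 55) - 50)*46 = (-84 - 50)*46 = -134*46 = -6164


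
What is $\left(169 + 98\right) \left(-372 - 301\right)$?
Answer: $-179691$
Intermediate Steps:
$\left(169 + 98\right) \left(-372 - 301\right) = 267 \left(-673\right) = -179691$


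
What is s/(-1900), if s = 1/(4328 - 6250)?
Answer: 1/3651800 ≈ 2.7384e-7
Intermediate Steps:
s = -1/1922 (s = 1/(-1922) = -1/1922 ≈ -0.00052029)
s/(-1900) = -1/1922/(-1900) = -1/1922*(-1/1900) = 1/3651800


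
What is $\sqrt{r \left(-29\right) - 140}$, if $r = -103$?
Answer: $\sqrt{2847} \approx 53.357$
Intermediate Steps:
$\sqrt{r \left(-29\right) - 140} = \sqrt{\left(-103\right) \left(-29\right) - 140} = \sqrt{2987 - 140} = \sqrt{2847}$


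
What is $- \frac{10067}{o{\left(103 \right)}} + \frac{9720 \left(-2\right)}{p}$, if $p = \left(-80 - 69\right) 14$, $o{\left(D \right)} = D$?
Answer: $- \frac{9498721}{107429} \approx -88.419$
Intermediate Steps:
$p = -2086$ ($p = \left(-149\right) 14 = -2086$)
$- \frac{10067}{o{\left(103 \right)}} + \frac{9720 \left(-2\right)}{p} = - \frac{10067}{103} + \frac{9720 \left(-2\right)}{-2086} = \left(-10067\right) \frac{1}{103} - - \frac{9720}{1043} = - \frac{10067}{103} + \frac{9720}{1043} = - \frac{9498721}{107429}$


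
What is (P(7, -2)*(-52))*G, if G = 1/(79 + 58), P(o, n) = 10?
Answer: -520/137 ≈ -3.7956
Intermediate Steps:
G = 1/137 ≈ 0.0072993
(P(7, -2)*(-52))*G = (10*(-52))*(1/137) = -520*1/137 = -520/137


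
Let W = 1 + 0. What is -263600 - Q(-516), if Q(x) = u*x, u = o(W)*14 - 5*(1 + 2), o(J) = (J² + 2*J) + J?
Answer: -242444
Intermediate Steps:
W = 1
o(J) = J² + 3*J
u = 41 (u = (1*(3 + 1))*14 - 5*(1 + 2) = (1*4)*14 - 5*3 = 4*14 - 15 = 56 - 15 = 41)
Q(x) = 41*x
-263600 - Q(-516) = -263600 - 41*(-516) = -263600 - 1*(-21156) = -263600 + 21156 = -242444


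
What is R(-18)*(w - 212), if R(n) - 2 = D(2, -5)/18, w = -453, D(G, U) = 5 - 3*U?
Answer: -18620/9 ≈ -2068.9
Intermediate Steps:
R(n) = 28/9 (R(n) = 2 + (5 - 3*(-5))/18 = 2 + (5 + 15)*(1/18) = 2 + 20*(1/18) = 2 + 10/9 = 28/9)
R(-18)*(w - 212) = 28*(-453 - 212)/9 = (28/9)*(-665) = -18620/9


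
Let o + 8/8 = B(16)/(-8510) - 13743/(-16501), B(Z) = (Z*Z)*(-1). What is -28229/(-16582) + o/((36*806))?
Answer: 14377443468948259/8445479085508140 ≈ 1.7024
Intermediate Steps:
B(Z) = -Z**2 (B(Z) = Z**2*(-1) = -Z**2)
o = -9623162/70211755 (o = -1 + (-1*16**2/(-8510) - 13743/(-16501)) = -1 + (-1*256*(-1/8510) - 13743*(-1/16501)) = -1 + (-256*(-1/8510) + 13743/16501) = -1 + (128/4255 + 13743/16501) = -1 + 60588593/70211755 = -9623162/70211755 ≈ -0.13706)
-28229/(-16582) + o/((36*806)) = -28229/(-16582) - 9623162/(70211755*(36*806)) = -28229*(-1/16582) - 9623162/70211755/29016 = 28229/16582 - 9623162/70211755*1/29016 = 28229/16582 - 4811581/1018632141540 = 14377443468948259/8445479085508140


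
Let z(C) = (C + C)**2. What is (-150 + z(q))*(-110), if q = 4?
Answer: 9460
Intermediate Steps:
z(C) = 4*C**2 (z(C) = (2*C)**2 = 4*C**2)
(-150 + z(q))*(-110) = (-150 + 4*4**2)*(-110) = (-150 + 4*16)*(-110) = (-150 + 64)*(-110) = -86*(-110) = 9460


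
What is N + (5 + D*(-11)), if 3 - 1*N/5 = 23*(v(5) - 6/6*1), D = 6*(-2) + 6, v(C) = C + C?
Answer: -949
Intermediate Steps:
v(C) = 2*C
D = -6 (D = -12 + 6 = -6)
N = -1020 (N = 15 - 115*(2*5 - 6/6*1) = 15 - 115*(10 - 6*⅙*1) = 15 - 115*(10 - 1*1) = 15 - 115*(10 - 1) = 15 - 115*9 = 15 - 5*207 = 15 - 1035 = -1020)
N + (5 + D*(-11)) = -1020 + (5 - 6*(-11)) = -1020 + (5 + 66) = -1020 + 71 = -949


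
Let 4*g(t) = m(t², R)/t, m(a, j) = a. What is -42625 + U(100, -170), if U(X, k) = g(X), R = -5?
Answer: -42600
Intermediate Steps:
g(t) = t/4 (g(t) = (t²/t)/4 = t/4)
U(X, k) = X/4
-42625 + U(100, -170) = -42625 + (¼)*100 = -42625 + 25 = -42600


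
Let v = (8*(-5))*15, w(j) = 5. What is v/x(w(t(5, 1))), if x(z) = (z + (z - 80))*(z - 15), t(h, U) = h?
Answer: -6/7 ≈ -0.85714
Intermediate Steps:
x(z) = (-80 + 2*z)*(-15 + z) (x(z) = (z + (-80 + z))*(-15 + z) = (-80 + 2*z)*(-15 + z))
v = -600 (v = -40*15 = -600)
v/x(w(t(5, 1))) = -600/(1200 - 110*5 + 2*5**2) = -600/(1200 - 550 + 2*25) = -600/(1200 - 550 + 50) = -600/700 = -600*1/700 = -6/7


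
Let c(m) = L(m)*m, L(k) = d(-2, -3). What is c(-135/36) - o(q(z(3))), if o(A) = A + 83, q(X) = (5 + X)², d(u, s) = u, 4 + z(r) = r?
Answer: -183/2 ≈ -91.500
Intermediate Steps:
z(r) = -4 + r
L(k) = -2
o(A) = 83 + A
c(m) = -2*m
c(-135/36) - o(q(z(3))) = -(-270)/36 - (83 + (5 + (-4 + 3))²) = -(-270)/36 - (83 + (5 - 1)²) = -2*(-15/4) - (83 + 4²) = 15/2 - (83 + 16) = 15/2 - 1*99 = 15/2 - 99 = -183/2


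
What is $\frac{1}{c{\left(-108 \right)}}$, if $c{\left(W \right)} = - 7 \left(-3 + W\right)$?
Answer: $\frac{1}{777} \approx 0.001287$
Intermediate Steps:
$c{\left(W \right)} = 21 - 7 W$
$\frac{1}{c{\left(-108 \right)}} = \frac{1}{21 - -756} = \frac{1}{21 + 756} = \frac{1}{777}$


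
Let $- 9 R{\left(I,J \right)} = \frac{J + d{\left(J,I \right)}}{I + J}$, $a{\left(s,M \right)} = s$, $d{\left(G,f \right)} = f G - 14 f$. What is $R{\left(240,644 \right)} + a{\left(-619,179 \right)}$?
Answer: $- \frac{74656}{117} \approx -638.09$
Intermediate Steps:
$d{\left(G,f \right)} = - 14 f + G f$ ($d{\left(G,f \right)} = G f - 14 f = - 14 f + G f$)
$R{\left(I,J \right)} = - \frac{J + I \left(-14 + J\right)}{9 \left(I + J\right)}$ ($R{\left(I,J \right)} = - \frac{\left(J + I \left(-14 + J\right)\right) \frac{1}{I + J}}{9} = - \frac{\frac{1}{I + J} \left(J + I \left(-14 + J\right)\right)}{9} = - \frac{J + I \left(-14 + J\right)}{9 \left(I + J\right)}$)
$R{\left(240,644 \right)} + a{\left(-619,179 \right)} = \frac{\left(-1\right) 644 - 240 \left(-14 + 644\right)}{9 \left(240 + 644\right)} - 619 = \frac{-644 - 240 \cdot 630}{9 \cdot 884} - 619 = \frac{1}{9} \cdot \frac{1}{884} \left(-644 - 151200\right) - 619 = \frac{1}{9} \cdot \frac{1}{884} \left(-151844\right) - 619 = - \frac{2233}{117} - 619 = - \frac{74656}{117}$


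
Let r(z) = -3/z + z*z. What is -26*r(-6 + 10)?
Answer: -793/2 ≈ -396.50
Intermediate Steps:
r(z) = z² - 3/z (r(z) = -3/z + z² = z² - 3/z)
-26*r(-6 + 10) = -26*(-3 + (-6 + 10)³)/(-6 + 10) = -26*(-3 + 4³)/4 = -13*(-3 + 64)/2 = -13*61/2 = -26*61/4 = -793/2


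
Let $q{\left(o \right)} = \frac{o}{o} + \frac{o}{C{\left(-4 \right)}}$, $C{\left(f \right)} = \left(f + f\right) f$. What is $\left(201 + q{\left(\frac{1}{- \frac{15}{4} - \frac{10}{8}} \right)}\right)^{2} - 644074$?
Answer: $- \frac{15443776639}{25600} \approx -6.0327 \cdot 10^{5}$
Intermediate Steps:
$C{\left(f \right)} = 2 f^{2}$ ($C{\left(f \right)} = 2 f f = 2 f^{2}$)
$q{\left(o \right)} = 1 + \frac{o}{32}$ ($q{\left(o \right)} = \frac{o}{o} + \frac{o}{2 \left(-4\right)^{2}} = 1 + \frac{o}{2 \cdot 16} = 1 + \frac{o}{32}$)
$\left(201 + q{\left(\frac{1}{- \frac{15}{4} - \frac{10}{8}} \right)}\right)^{2} - 644074 = \left(201 + \left(1 + \frac{1}{32 \left(- \frac{15}{4} - \frac{10}{8}\right)}\right)\right)^{2} - 644074 = \left(201 + \left(1 + \frac{1}{32 \left(\left(-15\right) \frac{1}{4} - \frac{5}{4}\right)}\right)\right)^{2} - 644074 = \left(201 + \left(1 + \frac{1}{32 \left(- \frac{15}{4} - \frac{5}{4}\right)}\right)\right)^{2} - 644074 = \left(201 + \left(1 + \frac{1}{32 \left(-5\right)}\right)\right)^{2} - 644074 = \left(201 + \left(1 + \frac{1}{32} \left(- \frac{1}{5}\right)\right)\right)^{2} - 644074 = \left(201 + \left(1 - \frac{1}{160}\right)\right)^{2} - 644074 = \left(201 + \frac{159}{160}\right)^{2} - 644074 = \left(\frac{32319}{160}\right)^{2} - 644074 = \frac{1044517761}{25600} - 644074 = - \frac{15443776639}{25600}$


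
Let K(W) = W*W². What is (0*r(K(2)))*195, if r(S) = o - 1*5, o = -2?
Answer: 0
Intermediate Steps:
K(W) = W³
r(S) = -7 (r(S) = -2 - 1*5 = -2 - 5 = -7)
(0*r(K(2)))*195 = (0*(-7))*195 = 0*195 = 0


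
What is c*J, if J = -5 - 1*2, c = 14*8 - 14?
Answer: -686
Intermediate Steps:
c = 98 (c = 112 - 14 = 98)
J = -7 (J = -5 - 2 = -7)
c*J = 98*(-7) = -686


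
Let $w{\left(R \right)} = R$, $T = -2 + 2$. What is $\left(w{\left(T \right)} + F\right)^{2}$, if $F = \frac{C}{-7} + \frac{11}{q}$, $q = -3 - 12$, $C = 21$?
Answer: $\frac{3136}{225} \approx 13.938$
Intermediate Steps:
$T = 0$
$q = -15$
$F = - \frac{56}{15}$ ($F = \frac{21}{-7} + \frac{11}{-15} = 21 \left(- \frac{1}{7}\right) + 11 \left(- \frac{1}{15}\right) = -3 - \frac{11}{15} = - \frac{56}{15} \approx -3.7333$)
$\left(w{\left(T \right)} + F\right)^{2} = \left(0 - \frac{56}{15}\right)^{2} = \left(- \frac{56}{15}\right)^{2} = \frac{3136}{225}$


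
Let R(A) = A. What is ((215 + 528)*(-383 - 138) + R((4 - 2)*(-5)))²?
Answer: 149856474769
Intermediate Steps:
((215 + 528)*(-383 - 138) + R((4 - 2)*(-5)))² = ((215 + 528)*(-383 - 138) + (4 - 2)*(-5))² = (743*(-521) + 2*(-5))² = (-387103 - 10)² = (-387113)² = 149856474769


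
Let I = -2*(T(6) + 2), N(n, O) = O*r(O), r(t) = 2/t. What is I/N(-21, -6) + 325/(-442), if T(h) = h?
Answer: -297/34 ≈ -8.7353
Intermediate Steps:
N(n, O) = 2 (N(n, O) = O*(2/O) = 2)
I = -16 (I = -2*(6 + 2) = -2*8 = -16)
I/N(-21, -6) + 325/(-442) = -16/2 + 325/(-442) = -16*½ + 325*(-1/442) = -8 - 25/34 = -297/34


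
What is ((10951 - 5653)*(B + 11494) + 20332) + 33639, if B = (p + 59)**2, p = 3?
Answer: 81314695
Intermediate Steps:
B = 3844 (B = (3 + 59)**2 = 62**2 = 3844)
((10951 - 5653)*(B + 11494) + 20332) + 33639 = ((10951 - 5653)*(3844 + 11494) + 20332) + 33639 = (5298*15338 + 20332) + 33639 = (81260724 + 20332) + 33639 = 81281056 + 33639 = 81314695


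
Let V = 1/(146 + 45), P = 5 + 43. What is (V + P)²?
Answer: 84070561/36481 ≈ 2304.5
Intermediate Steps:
P = 48
V = 1/191 ≈ 0.0052356
(V + P)² = (1/191 + 48)² = (9169/191)² = 84070561/36481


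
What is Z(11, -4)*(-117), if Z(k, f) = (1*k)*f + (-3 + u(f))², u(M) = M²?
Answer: -14625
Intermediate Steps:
Z(k, f) = (-3 + f²)² + f*k (Z(k, f) = (1*k)*f + (-3 + f²)² = k*f + (-3 + f²)² = f*k + (-3 + f²)² = (-3 + f²)² + f*k)
Z(11, -4)*(-117) = ((-3 + (-4)²)² - 4*11)*(-117) = ((-3 + 16)² - 44)*(-117) = (13² - 44)*(-117) = (169 - 44)*(-117) = 125*(-117) = -14625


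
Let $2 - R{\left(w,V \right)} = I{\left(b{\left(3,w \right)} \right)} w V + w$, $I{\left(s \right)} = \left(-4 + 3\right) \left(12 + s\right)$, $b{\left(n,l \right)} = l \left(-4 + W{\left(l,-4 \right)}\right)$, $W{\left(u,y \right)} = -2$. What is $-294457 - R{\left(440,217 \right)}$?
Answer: $250627421$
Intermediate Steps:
$b{\left(n,l \right)} = - 6 l$ ($b{\left(n,l \right)} = l \left(-4 - 2\right) = l \left(-6\right) = - 6 l$)
$I{\left(s \right)} = -12 - s$ ($I{\left(s \right)} = - (12 + s) = -12 - s$)
$R{\left(w,V \right)} = 2 - w - V w \left(-12 + 6 w\right)$ ($R{\left(w,V \right)} = 2 - \left(\left(-12 - - 6 w\right) w V + w\right) = 2 - \left(\left(-12 + 6 w\right) w V + w\right) = 2 - \left(w \left(-12 + 6 w\right) V + w\right) = 2 - \left(V w \left(-12 + 6 w\right) + w\right) = 2 - \left(w + V w \left(-12 + 6 w\right)\right) = 2 - w - V w \left(-12 + 6 w\right)$)
$-294457 - R{\left(440,217 \right)} = -294457 - \left(2 - 440 - 1302 \cdot 440 \left(-2 + 440\right)\right) = -294457 - \left(2 - 440 - 1302 \cdot 440 \cdot 438\right) = -294457 - \left(2 - 440 - 250921440\right) = -294457 - -250921878 = -294457 + 250921878 = 250627421$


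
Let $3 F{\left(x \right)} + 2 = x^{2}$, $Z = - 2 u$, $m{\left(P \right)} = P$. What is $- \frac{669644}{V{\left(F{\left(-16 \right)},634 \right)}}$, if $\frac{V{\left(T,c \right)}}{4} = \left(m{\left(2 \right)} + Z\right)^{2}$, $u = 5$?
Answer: $- \frac{167411}{64} \approx -2615.8$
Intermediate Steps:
$Z = -10$ ($Z = \left(-2\right) 5 = -10$)
$F{\left(x \right)} = - \frac{2}{3} + \frac{x^{2}}{3}$
$V{\left(T,c \right)} = 256$ ($V{\left(T,c \right)} = 4 \left(2 - 10\right)^{2} = 4 \left(-8\right)^{2} = 4 \cdot 64 = 256$)
$- \frac{669644}{V{\left(F{\left(-16 \right)},634 \right)}} = - \frac{669644}{256} = \left(-669644\right) \frac{1}{256} = - \frac{167411}{64}$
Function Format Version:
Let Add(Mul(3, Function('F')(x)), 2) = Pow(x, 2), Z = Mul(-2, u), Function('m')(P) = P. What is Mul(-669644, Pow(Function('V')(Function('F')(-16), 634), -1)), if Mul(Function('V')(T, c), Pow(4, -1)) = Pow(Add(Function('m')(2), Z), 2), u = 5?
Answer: Rational(-167411, 64) ≈ -2615.8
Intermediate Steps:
Z = -10 (Z = Mul(-2, 5) = -10)
Function('F')(x) = Add(Rational(-2, 3), Mul(Rational(1, 3), Pow(x, 2)))
Function('V')(T, c) = 256 (Function('V')(T, c) = Mul(4, Pow(Add(2, -10), 2)) = Mul(4, Pow(-8, 2)) = Mul(4, 64) = 256)
Mul(-669644, Pow(Function('V')(Function('F')(-16), 634), -1)) = Mul(-669644, Pow(256, -1)) = Mul(-669644, Rational(1, 256)) = Rational(-167411, 64)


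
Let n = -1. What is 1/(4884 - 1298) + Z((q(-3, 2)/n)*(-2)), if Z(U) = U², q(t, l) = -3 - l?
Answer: 358601/3586 ≈ 100.00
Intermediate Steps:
1/(4884 - 1298) + Z((q(-3, 2)/n)*(-2)) = 1/(4884 - 1298) + (((-3 - 1*2)/(-1))*(-2))² = 1/3586 + (-(-3 - 2)*(-2))² = 1/3586 + (-1*(-5)*(-2))² = 1/3586 + (5*(-2))² = 1/3586 + (-10)² = 1/3586 + 100 = 358601/3586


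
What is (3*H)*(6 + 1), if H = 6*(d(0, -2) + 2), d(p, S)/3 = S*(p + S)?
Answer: 1764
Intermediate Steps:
d(p, S) = 3*S*(S + p) (d(p, S) = 3*(S*(p + S)) = 3*(S*(S + p)) = 3*S*(S + p))
H = 84 (H = 6*(3*(-2)*(-2 + 0) + 2) = 6*(3*(-2)*(-2) + 2) = 6*(12 + 2) = 6*14 = 84)
(3*H)*(6 + 1) = (3*84)*(6 + 1) = 252*7 = 1764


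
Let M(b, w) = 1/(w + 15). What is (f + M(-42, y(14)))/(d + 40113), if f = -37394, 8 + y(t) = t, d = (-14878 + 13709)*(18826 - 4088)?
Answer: 785273/360960789 ≈ 0.0021755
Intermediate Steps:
d = -17228722 (d = -1169*14738 = -17228722)
y(t) = -8 + t
M(b, w) = 1/(15 + w)
(f + M(-42, y(14)))/(d + 40113) = (-37394 + 1/(15 + (-8 + 14)))/(-17228722 + 40113) = (-37394 + 1/(15 + 6))/(-17188609) = (-37394 + 1/21)*(-1/17188609) = -785273/21*(-1/17188609) = 785273/360960789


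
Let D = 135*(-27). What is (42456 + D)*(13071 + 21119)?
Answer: 1326948090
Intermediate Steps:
D = -3645
(42456 + D)*(13071 + 21119) = (42456 - 3645)*(13071 + 21119) = 38811*34190 = 1326948090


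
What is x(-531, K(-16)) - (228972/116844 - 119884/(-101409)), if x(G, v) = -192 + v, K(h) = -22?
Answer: -30630007757/141059919 ≈ -217.14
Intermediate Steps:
x(-531, K(-16)) - (228972/116844 - 119884/(-101409)) = (-192 - 22) - (228972/116844 - 119884/(-101409)) = -214 - (228972*(1/116844) - 119884*(-1/101409)) = -214 - (19081/9737 + 119884/101409) = -214 - 1*443185091/141059919 = -214 - 443185091/141059919 = -30630007757/141059919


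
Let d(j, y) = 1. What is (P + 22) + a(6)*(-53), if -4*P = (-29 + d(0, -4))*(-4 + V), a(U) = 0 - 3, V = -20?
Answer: 13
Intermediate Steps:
a(U) = -3
P = -168 (P = -(-29 + 1)*(-4 - 20)/4 = -(-7)*(-24) = -¼*672 = -168)
(P + 22) + a(6)*(-53) = (-168 + 22) - 3*(-53) = -146 + 159 = 13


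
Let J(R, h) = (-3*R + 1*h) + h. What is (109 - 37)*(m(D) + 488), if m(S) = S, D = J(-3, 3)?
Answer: 36216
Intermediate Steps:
J(R, h) = -3*R + 2*h (J(R, h) = (-3*R + h) + h = (h - 3*R) + h = -3*R + 2*h)
D = 15 (D = -3*(-3) + 2*3 = 9 + 6 = 15)
(109 - 37)*(m(D) + 488) = (109 - 37)*(15 + 488) = 72*503 = 36216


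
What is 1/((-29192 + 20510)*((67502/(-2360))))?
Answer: 590/146513091 ≈ 4.0269e-6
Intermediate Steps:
1/((-29192 + 20510)*((67502/(-2360)))) = 1/((-8682)*((67502*(-1/2360)))) = -1/(8682*(-33751/1180)) = -1/8682*(-1180/33751) = 590/146513091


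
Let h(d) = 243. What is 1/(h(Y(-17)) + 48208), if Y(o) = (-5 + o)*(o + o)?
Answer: 1/48451 ≈ 2.0639e-5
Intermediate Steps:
Y(o) = 2*o*(-5 + o) (Y(o) = (-5 + o)*(2*o) = 2*o*(-5 + o))
1/(h(Y(-17)) + 48208) = 1/(243 + 48208) = 1/48451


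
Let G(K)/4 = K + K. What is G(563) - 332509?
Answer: -328005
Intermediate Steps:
G(K) = 8*K (G(K) = 4*(K + K) = 4*(2*K) = 8*K)
G(563) - 332509 = 8*563 - 332509 = 4504 - 332509 = -328005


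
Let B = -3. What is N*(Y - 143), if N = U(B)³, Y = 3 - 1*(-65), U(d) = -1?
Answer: 75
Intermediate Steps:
Y = 68 (Y = 3 + 65 = 68)
N = -1 (N = (-1)³ = -1)
N*(Y - 143) = -(68 - 143) = -1*(-75) = 75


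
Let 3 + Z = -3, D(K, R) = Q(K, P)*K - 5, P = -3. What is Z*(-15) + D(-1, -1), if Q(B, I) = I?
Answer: 88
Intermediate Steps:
D(K, R) = -5 - 3*K (D(K, R) = -3*K - 5 = -5 - 3*K)
Z = -6 (Z = -3 - 3 = -6)
Z*(-15) + D(-1, -1) = -6*(-15) + (-5 - 3*(-1)) = 90 + (-5 + 3) = 90 - 2 = 88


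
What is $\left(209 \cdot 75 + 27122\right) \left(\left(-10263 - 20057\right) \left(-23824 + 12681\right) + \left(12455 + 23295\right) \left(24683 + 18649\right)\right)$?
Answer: $80756858803720$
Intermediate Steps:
$\left(209 \cdot 75 + 27122\right) \left(\left(-10263 - 20057\right) \left(-23824 + 12681\right) + \left(12455 + 23295\right) \left(24683 + 18649\right)\right) = \left(15675 + 27122\right) \left(\left(-30320\right) \left(-11143\right) + 35750 \cdot 43332\right) = 42797 \left(337855760 + 1549119000\right) = 42797 \cdot 1886974760 = 80756858803720$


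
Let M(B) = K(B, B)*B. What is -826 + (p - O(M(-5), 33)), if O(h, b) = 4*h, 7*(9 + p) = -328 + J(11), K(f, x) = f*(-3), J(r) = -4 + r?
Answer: -4066/7 ≈ -580.86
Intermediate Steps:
K(f, x) = -3*f
p = -384/7 (p = -9 + (-328 + (-4 + 11))/7 = -9 + (-328 + 7)/7 = -9 + (⅐)*(-321) = -9 - 321/7 = -384/7 ≈ -54.857)
M(B) = -3*B² (M(B) = (-3*B)*B = -3*B²)
-826 + (p - O(M(-5), 33)) = -826 + (-384/7 - 4*(-3*(-5)²)) = -826 + (-384/7 - 4*(-3*25)) = -826 + (-384/7 - 4*(-75)) = -826 + (-384/7 - 1*(-300)) = -826 + (-384/7 + 300) = -826 + 1716/7 = -4066/7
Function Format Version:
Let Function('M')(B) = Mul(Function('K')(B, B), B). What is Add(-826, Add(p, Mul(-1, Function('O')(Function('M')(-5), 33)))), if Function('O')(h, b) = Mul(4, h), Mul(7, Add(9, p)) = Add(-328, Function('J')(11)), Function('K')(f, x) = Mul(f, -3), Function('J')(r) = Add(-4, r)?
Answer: Rational(-4066, 7) ≈ -580.86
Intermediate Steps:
Function('K')(f, x) = Mul(-3, f)
p = Rational(-384, 7) (p = Add(-9, Mul(Rational(1, 7), Add(-328, Add(-4, 11)))) = Add(-9, Mul(Rational(1, 7), Add(-328, 7))) = Add(-9, Mul(Rational(1, 7), -321)) = Add(-9, Rational(-321, 7)) = Rational(-384, 7) ≈ -54.857)
Function('M')(B) = Mul(-3, Pow(B, 2)) (Function('M')(B) = Mul(Mul(-3, B), B) = Mul(-3, Pow(B, 2)))
Add(-826, Add(p, Mul(-1, Function('O')(Function('M')(-5), 33)))) = Add(-826, Add(Rational(-384, 7), Mul(-1, Mul(4, Mul(-3, Pow(-5, 2)))))) = Add(-826, Add(Rational(-384, 7), Mul(-1, Mul(4, Mul(-3, 25))))) = Add(-826, Add(Rational(-384, 7), Mul(-1, Mul(4, -75)))) = Add(-826, Add(Rational(-384, 7), Mul(-1, -300))) = Add(-826, Add(Rational(-384, 7), 300)) = Add(-826, Rational(1716, 7)) = Rational(-4066, 7)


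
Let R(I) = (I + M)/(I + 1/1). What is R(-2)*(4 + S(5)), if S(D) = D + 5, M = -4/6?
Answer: 112/3 ≈ 37.333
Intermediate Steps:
M = -2/3 (M = -4*1/6 = -2/3 ≈ -0.66667)
R(I) = (-2/3 + I)/(1 + I) (R(I) = (I - 2/3)/(I + 1/1) = (-2/3 + I)/(I + 1) = (-2/3 + I)/(1 + I))
S(D) = 5 + D
R(-2)*(4 + S(5)) = ((-2/3 - 2)/(1 - 2))*(4 + (5 + 5)) = (-8/3/(-1))*(4 + 10) = -1*(-8/3)*14 = (8/3)*14 = 112/3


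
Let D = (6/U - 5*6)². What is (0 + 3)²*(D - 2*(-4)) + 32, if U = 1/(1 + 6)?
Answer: 1400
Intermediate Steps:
U = ⅐ (U = 1/7 = ⅐ ≈ 0.14286)
D = 144 (D = (6/(⅐) - 5*6)² = (6*7 - 30)² = (42 - 30)² = 12² = 144)
(0 + 3)²*(D - 2*(-4)) + 32 = (0 + 3)²*(144 - 2*(-4)) + 32 = 3²*(144 - 1*(-8)) + 32 = 9*(144 + 8) + 32 = 9*152 + 32 = 1368 + 32 = 1400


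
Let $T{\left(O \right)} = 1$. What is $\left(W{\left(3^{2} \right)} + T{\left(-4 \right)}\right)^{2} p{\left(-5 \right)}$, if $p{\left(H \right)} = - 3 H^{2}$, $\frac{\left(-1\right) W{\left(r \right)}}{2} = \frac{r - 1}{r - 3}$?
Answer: $- \frac{625}{3} \approx -208.33$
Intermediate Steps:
$W{\left(r \right)} = - \frac{2 \left(-1 + r\right)}{-3 + r}$ ($W{\left(r \right)} = - 2 \frac{r - 1}{r - 3} = - 2 \frac{-1 + r}{-3 + r} = - \frac{2 \left(-1 + r\right)}{-3 + r}$)
$\left(W{\left(3^{2} \right)} + T{\left(-4 \right)}\right)^{2} p{\left(-5 \right)} = \left(\frac{2 \left(1 - 3^{2}\right)}{-3 + 3^{2}} + 1\right)^{2} \left(- 3 \left(-5\right)^{2}\right) = \left(\frac{2 \left(1 - 9\right)}{-3 + 9} + 1\right)^{2} \left(\left(-3\right) 25\right) = \left(\frac{2 \left(1 - 9\right)}{6} + 1\right)^{2} \left(-75\right) = \left(2 \cdot \frac{1}{6} \left(-8\right) + 1\right)^{2} \left(-75\right) = \left(- \frac{8}{3} + 1\right)^{2} \left(-75\right) = \left(- \frac{5}{3}\right)^{2} \left(-75\right) = \frac{25}{9} \left(-75\right) = - \frac{625}{3}$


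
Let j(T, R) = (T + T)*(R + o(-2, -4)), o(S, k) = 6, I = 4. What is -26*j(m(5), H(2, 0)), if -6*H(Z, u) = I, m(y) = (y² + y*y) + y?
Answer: -45760/3 ≈ -15253.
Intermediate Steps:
m(y) = y + 2*y² (m(y) = (y² + y²) + y = 2*y² + y = y + 2*y²)
H(Z, u) = -⅔ (H(Z, u) = -⅙*4 = -⅔)
j(T, R) = 2*T*(6 + R) (j(T, R) = (T + T)*(R + 6) = (2*T)*(6 + R) = 2*T*(6 + R))
-26*j(m(5), H(2, 0)) = -52*5*(1 + 2*5)*(6 - ⅔) = -52*5*(1 + 10)*16/3 = -52*5*11*16/3 = -52*55*16/3 = -26*1760/3 = -45760/3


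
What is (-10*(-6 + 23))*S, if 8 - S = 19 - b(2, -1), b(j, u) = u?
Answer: 2040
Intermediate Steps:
S = -12 (S = 8 - (19 - 1*(-1)) = 8 - (19 + 1) = 8 - 1*20 = 8 - 20 = -12)
(-10*(-6 + 23))*S = -10*(-6 + 23)*(-12) = -10*17*(-12) = -170*(-12) = 2040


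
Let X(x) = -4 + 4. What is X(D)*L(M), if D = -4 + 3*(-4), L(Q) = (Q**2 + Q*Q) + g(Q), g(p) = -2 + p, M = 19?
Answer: 0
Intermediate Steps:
L(Q) = -2 + Q + 2*Q**2 (L(Q) = (Q**2 + Q*Q) + (-2 + Q) = (Q**2 + Q**2) + (-2 + Q) = 2*Q**2 + (-2 + Q) = -2 + Q + 2*Q**2)
D = -16 (D = -4 - 12 = -16)
X(x) = 0
X(D)*L(M) = 0*(-2 + 19 + 2*19**2) = 0*(-2 + 19 + 2*361) = 0*(-2 + 19 + 722) = 0*739 = 0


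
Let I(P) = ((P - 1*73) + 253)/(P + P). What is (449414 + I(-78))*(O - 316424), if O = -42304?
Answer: -2095822960908/13 ≈ -1.6122e+11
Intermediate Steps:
I(P) = (180 + P)/(2*P) (I(P) = ((P - 73) + 253)/((2*P)) = ((-73 + P) + 253)*(1/(2*P)) = (180 + P)*(1/(2*P)) = (180 + P)/(2*P))
(449414 + I(-78))*(O - 316424) = (449414 + (½)*(180 - 78)/(-78))*(-42304 - 316424) = (449414 + (½)*(-1/78)*102)*(-358728) = (449414 - 17/26)*(-358728) = (11684747/26)*(-358728) = -2095822960908/13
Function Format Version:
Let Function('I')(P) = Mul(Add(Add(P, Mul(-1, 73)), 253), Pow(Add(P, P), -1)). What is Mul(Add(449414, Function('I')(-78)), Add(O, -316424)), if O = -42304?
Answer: Rational(-2095822960908, 13) ≈ -1.6122e+11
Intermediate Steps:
Function('I')(P) = Mul(Rational(1, 2), Pow(P, -1), Add(180, P)) (Function('I')(P) = Mul(Add(Add(P, -73), 253), Pow(Mul(2, P), -1)) = Mul(Add(Add(-73, P), 253), Mul(Rational(1, 2), Pow(P, -1))) = Mul(Add(180, P), Mul(Rational(1, 2), Pow(P, -1))) = Mul(Rational(1, 2), Pow(P, -1), Add(180, P)))
Mul(Add(449414, Function('I')(-78)), Add(O, -316424)) = Mul(Add(449414, Mul(Rational(1, 2), Pow(-78, -1), Add(180, -78))), Add(-42304, -316424)) = Mul(Add(449414, Mul(Rational(1, 2), Rational(-1, 78), 102)), -358728) = Mul(Add(449414, Rational(-17, 26)), -358728) = Mul(Rational(11684747, 26), -358728) = Rational(-2095822960908, 13)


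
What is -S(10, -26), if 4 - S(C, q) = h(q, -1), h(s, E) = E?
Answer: -5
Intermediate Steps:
S(C, q) = 5 (S(C, q) = 4 - 1*(-1) = 4 + 1 = 5)
-S(10, -26) = -1*5 = -5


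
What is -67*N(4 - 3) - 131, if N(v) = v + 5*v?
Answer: -533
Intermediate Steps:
N(v) = 6*v
-67*N(4 - 3) - 131 = -402*(4 - 3) - 131 = -402 - 131 = -533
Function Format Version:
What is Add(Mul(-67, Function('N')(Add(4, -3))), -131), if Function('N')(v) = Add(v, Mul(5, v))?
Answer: -533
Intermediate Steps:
Function('N')(v) = Mul(6, v)
Add(Mul(-67, Function('N')(Add(4, -3))), -131) = Add(Mul(-67, Mul(6, Add(4, -3))), -131) = Add(Mul(-67, Mul(6, 1)), -131) = Add(Mul(-67, 6), -131) = Add(-402, -131) = -533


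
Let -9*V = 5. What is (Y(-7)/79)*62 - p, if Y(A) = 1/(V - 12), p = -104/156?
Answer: 16180/26781 ≈ 0.60416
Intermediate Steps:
V = -5/9 (V = -⅑*5 = -5/9 ≈ -0.55556)
p = -⅔ (p = -104*1/156 = -⅔ ≈ -0.66667)
Y(A) = -9/113 (Y(A) = 1/(-5/9 - 12) = 1/(-113/9) = -9/113)
(Y(-7)/79)*62 - p = -9/113/79*62 - 1*(-⅔) = -9/113*1/79*62 + ⅔ = -9/8927*62 + ⅔ = -558/8927 + ⅔ = 16180/26781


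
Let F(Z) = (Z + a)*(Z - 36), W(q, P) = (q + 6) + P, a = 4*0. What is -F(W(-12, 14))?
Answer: 224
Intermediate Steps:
a = 0
W(q, P) = 6 + P + q (W(q, P) = (6 + q) + P = 6 + P + q)
F(Z) = Z*(-36 + Z) (F(Z) = (Z + 0)*(Z - 36) = Z*(-36 + Z))
-F(W(-12, 14)) = -(6 + 14 - 12)*(-36 + (6 + 14 - 12)) = -8*(-36 + 8) = -8*(-28) = -1*(-224) = 224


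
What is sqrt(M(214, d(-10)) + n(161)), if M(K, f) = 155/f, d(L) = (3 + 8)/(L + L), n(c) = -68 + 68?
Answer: 10*I*sqrt(341)/11 ≈ 16.787*I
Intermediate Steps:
n(c) = 0
d(L) = 11/(2*L) (d(L) = 11/((2*L)) = 11*(1/(2*L)) = 11/(2*L))
sqrt(M(214, d(-10)) + n(161)) = sqrt(155/(((11/2)/(-10))) + 0) = sqrt(155/(((11/2)*(-1/10))) + 0) = sqrt(155/(-11/20) + 0) = sqrt(155*(-20/11) + 0) = sqrt(-3100/11 + 0) = sqrt(-3100/11) = 10*I*sqrt(341)/11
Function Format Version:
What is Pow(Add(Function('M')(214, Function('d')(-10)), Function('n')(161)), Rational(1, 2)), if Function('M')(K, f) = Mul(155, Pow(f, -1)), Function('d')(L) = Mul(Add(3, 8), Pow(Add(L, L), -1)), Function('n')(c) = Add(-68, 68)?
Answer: Mul(Rational(10, 11), I, Pow(341, Rational(1, 2))) ≈ Mul(16.787, I)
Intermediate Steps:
Function('n')(c) = 0
Function('d')(L) = Mul(Rational(11, 2), Pow(L, -1)) (Function('d')(L) = Mul(11, Pow(Mul(2, L), -1)) = Mul(11, Mul(Rational(1, 2), Pow(L, -1))) = Mul(Rational(11, 2), Pow(L, -1)))
Pow(Add(Function('M')(214, Function('d')(-10)), Function('n')(161)), Rational(1, 2)) = Pow(Add(Mul(155, Pow(Mul(Rational(11, 2), Pow(-10, -1)), -1)), 0), Rational(1, 2)) = Pow(Add(Mul(155, Pow(Mul(Rational(11, 2), Rational(-1, 10)), -1)), 0), Rational(1, 2)) = Pow(Add(Mul(155, Pow(Rational(-11, 20), -1)), 0), Rational(1, 2)) = Pow(Add(Mul(155, Rational(-20, 11)), 0), Rational(1, 2)) = Pow(Add(Rational(-3100, 11), 0), Rational(1, 2)) = Pow(Rational(-3100, 11), Rational(1, 2)) = Mul(Rational(10, 11), I, Pow(341, Rational(1, 2)))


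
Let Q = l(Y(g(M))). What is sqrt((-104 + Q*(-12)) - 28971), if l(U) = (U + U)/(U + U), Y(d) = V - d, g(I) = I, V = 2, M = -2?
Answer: I*sqrt(29087) ≈ 170.55*I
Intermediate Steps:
Y(d) = 2 - d
l(U) = 1 (l(U) = (2*U)/((2*U)) = (2*U)*(1/(2*U)) = 1)
Q = 1
sqrt((-104 + Q*(-12)) - 28971) = sqrt((-104 + 1*(-12)) - 28971) = sqrt((-104 - 12) - 28971) = sqrt(-116 - 28971) = sqrt(-29087) = I*sqrt(29087)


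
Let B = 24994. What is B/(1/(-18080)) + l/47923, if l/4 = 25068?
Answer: -21655997212688/47923 ≈ -4.5189e+8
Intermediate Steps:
l = 100272 (l = 4*25068 = 100272)
B/(1/(-18080)) + l/47923 = 24994/(1/(-18080)) + 100272/47923 = 24994/(-1/18080) + 100272*(1/47923) = 24994*(-18080) + 100272/47923 = -451891520 + 100272/47923 = -21655997212688/47923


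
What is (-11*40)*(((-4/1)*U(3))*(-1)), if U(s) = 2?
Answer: -3520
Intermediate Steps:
(-11*40)*(((-4/1)*U(3))*(-1)) = (-11*40)*((-4/1*2)*(-1)) = -440*-4*1*2*(-1) = -440*(-4*2)*(-1) = -(-3520)*(-1) = -440*8 = -3520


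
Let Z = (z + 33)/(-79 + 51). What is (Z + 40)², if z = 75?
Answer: 64009/49 ≈ 1306.3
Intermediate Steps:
Z = -27/7 (Z = (75 + 33)/(-79 + 51) = 108/(-28) = 108*(-1/28) = -27/7 ≈ -3.8571)
(Z + 40)² = (-27/7 + 40)² = (253/7)² = 64009/49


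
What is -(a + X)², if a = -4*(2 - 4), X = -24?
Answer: -256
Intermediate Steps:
a = 8 (a = -4*(-2) = 8)
-(a + X)² = -(8 - 24)² = -1*(-16)² = -1*256 = -256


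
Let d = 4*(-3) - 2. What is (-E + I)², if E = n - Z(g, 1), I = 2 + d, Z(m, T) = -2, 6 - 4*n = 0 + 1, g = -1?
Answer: 3721/16 ≈ 232.56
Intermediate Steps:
n = 5/4 (n = 3/2 - (0 + 1)/4 = 3/2 - ¼*1 = 3/2 - ¼ = 5/4 ≈ 1.2500)
d = -14 (d = -12 - 2 = -14)
I = -12 (I = 2 - 14 = -12)
E = 13/4 (E = 5/4 - 1*(-2) = 5/4 + 2 = 13/4 ≈ 3.2500)
(-E + I)² = (-1*13/4 - 12)² = (-13/4 - 12)² = (-61/4)² = 3721/16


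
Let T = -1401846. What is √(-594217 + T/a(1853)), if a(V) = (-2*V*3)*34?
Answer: I*√8161184422874/3706 ≈ 770.85*I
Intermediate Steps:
a(V) = -204*V (a(V) = -6*V*34 = -204*V)
√(-594217 + T/a(1853)) = √(-594217 - 1401846/((-204*1853))) = √(-594217 - 1401846/(-378012)) = √(-594217 - 1401846*(-1/378012)) = √(-594217 + 233641/63002) = √(-37436625793/63002) = I*√8161184422874/3706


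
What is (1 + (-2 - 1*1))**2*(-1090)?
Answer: -4360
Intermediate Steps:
(1 + (-2 - 1*1))**2*(-1090) = (1 + (-2 - 1))**2*(-1090) = (1 - 3)**2*(-1090) = (-2)**2*(-1090) = 4*(-1090) = -4360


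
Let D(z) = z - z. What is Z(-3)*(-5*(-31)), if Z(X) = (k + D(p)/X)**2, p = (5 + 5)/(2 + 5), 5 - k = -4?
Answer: 12555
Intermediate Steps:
k = 9 (k = 5 - 1*(-4) = 5 + 4 = 9)
p = 10/7 ≈ 1.4286
D(z) = 0
Z(X) = 81 (Z(X) = (9 + 0/X)**2 = (9 + 0)**2 = 9**2 = 81)
Z(-3)*(-5*(-31)) = 81*(-5*(-31)) = 81*155 = 12555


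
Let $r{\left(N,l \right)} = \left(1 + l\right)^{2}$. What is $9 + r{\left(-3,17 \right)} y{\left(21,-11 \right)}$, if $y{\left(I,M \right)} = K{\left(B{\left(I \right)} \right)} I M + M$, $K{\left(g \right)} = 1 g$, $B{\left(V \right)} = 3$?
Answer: $-228087$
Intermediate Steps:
$K{\left(g \right)} = g$
$y{\left(I,M \right)} = M + 3 I M$ ($y{\left(I,M \right)} = 3 I M + M = M + 3 I M$)
$9 + r{\left(-3,17 \right)} y{\left(21,-11 \right)} = 9 + \left(1 + 17\right)^{2} \left(- 11 \left(1 + 3 \cdot 21\right)\right) = 9 + 18^{2} \left(- 11 \left(1 + 63\right)\right) = 9 + 324 \left(\left(-11\right) 64\right) = 9 + 324 \left(-704\right) = 9 - 228096 = -228087$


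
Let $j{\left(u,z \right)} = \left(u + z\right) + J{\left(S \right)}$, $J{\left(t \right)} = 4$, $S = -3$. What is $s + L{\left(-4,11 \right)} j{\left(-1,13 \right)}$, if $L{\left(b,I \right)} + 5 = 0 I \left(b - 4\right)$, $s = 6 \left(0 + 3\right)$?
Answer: $-62$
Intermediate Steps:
$s = 18$ ($s = 6 \cdot 3 = 18$)
$j{\left(u,z \right)} = 4 + u + z$ ($j{\left(u,z \right)} = \left(u + z\right) + 4 = 4 + u + z$)
$L{\left(b,I \right)} = -5$ ($L{\left(b,I \right)} = -5 + 0 I \left(b - 4\right) = -5 + 0 \left(-4 + b\right) = -5 + 0 = -5$)
$s + L{\left(-4,11 \right)} j{\left(-1,13 \right)} = 18 - 5 \left(4 - 1 + 13\right) = 18 - 80 = -62$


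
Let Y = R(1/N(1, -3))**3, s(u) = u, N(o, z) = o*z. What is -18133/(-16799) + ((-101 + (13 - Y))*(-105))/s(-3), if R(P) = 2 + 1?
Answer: -67597842/16799 ≈ -4023.9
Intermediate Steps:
R(P) = 3
Y = 27 (Y = 3**3 = 27)
-18133/(-16799) + ((-101 + (13 - Y))*(-105))/s(-3) = -18133/(-16799) + ((-101 + (13 - 1*27))*(-105))/(-3) = -18133*(-1/16799) + ((-101 + (13 - 27))*(-105))*(-1/3) = 18133/16799 + ((-101 - 14)*(-105))*(-1/3) = 18133/16799 - 115*(-105)*(-1/3) = 18133/16799 + 12075*(-1/3) = 18133/16799 - 4025 = -67597842/16799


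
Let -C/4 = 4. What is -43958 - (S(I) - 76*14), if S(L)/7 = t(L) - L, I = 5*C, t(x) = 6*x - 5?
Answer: -40059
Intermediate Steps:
C = -16 (C = -4*4 = -16)
t(x) = -5 + 6*x
I = -80 (I = 5*(-16) = -80)
S(L) = -35 + 35*L (S(L) = 7*((-5 + 6*L) - L) = 7*(-5 + 5*L) = -35 + 35*L)
-43958 - (S(I) - 76*14) = -43958 - ((-35 + 35*(-80)) - 76*14) = -43958 - ((-35 - 2800) - 1064) = -43958 - (-2835 - 1064) = -43958 - 1*(-3899) = -43958 + 3899 = -40059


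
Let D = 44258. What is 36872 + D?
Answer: 81130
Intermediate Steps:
36872 + D = 36872 + 44258 = 81130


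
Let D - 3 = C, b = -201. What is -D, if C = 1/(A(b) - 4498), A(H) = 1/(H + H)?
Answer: -5424189/1808197 ≈ -2.9998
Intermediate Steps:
A(H) = 1/(2*H)
C = -402/1808197 (C = 1/((1/2)/(-201) - 4498) = 1/((1/2)*(-1/201) - 4498) = 1/(-1/402 - 4498) = 1/(-1808197/402) = -402/1808197 ≈ -0.00022232)
D = 5424189/1808197 (D = 3 - 402/1808197 = 5424189/1808197 ≈ 2.9998)
-D = -1*5424189/1808197 = -5424189/1808197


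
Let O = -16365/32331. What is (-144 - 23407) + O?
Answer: -253814582/10777 ≈ -23552.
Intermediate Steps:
O = -5455/10777 (O = -16365*1/32331 = -5455/10777 ≈ -0.50617)
(-144 - 23407) + O = (-144 - 23407) - 5455/10777 = -23551 - 5455/10777 = -253814582/10777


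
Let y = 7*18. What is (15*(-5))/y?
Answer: -25/42 ≈ -0.59524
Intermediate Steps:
y = 126
(15*(-5))/y = (15*(-5))/126 = -75*1/126 = -25/42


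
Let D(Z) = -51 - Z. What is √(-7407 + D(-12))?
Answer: I*√7446 ≈ 86.29*I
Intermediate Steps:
√(-7407 + D(-12)) = √(-7407 + (-51 - 1*(-12))) = √(-7407 + (-51 + 12)) = √(-7407 - 39) = √(-7446) = I*√7446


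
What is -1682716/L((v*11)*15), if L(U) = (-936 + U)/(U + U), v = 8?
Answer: -23137345/2 ≈ -1.1569e+7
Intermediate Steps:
L(U) = (-936 + U)/(2*U) (L(U) = (-936 + U)/((2*U)) = (-936 + U)*(1/(2*U)) = (-936 + U)/(2*U))
-1682716/L((v*11)*15) = -1682716*2640/(-936 + (8*11)*15) = -1682716*2640/(-936 + 88*15) = -1682716*2640/(-936 + 1320) = -1682716/((½)*(1/1320)*384) = -1682716/8/55 = -1682716*55/8 = -23137345/2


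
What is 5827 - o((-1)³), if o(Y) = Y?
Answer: 5828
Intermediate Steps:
5827 - o((-1)³) = 5827 - 1*(-1)³ = 5827 - 1*(-1) = 5827 + 1 = 5828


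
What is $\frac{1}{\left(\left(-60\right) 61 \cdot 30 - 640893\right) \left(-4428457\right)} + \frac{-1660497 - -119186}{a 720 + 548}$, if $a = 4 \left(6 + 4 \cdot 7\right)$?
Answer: $- \frac{21439130864350337}{1369657608328812} \approx -15.653$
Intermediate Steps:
$a = 136$ ($a = 4 \left(6 + 28\right) = 4 \cdot 34 = 136$)
$\frac{1}{\left(\left(-60\right) 61 \cdot 30 - 640893\right) \left(-4428457\right)} + \frac{-1660497 - -119186}{a 720 + 548} = \frac{1}{\left(\left(-60\right) 61 \cdot 30 - 640893\right) \left(-4428457\right)} + \frac{-1660497 - -119186}{136 \cdot 720 + 548} = \frac{1}{\left(-3660\right) 30 - 640893} \left(- \frac{1}{4428457}\right) + \frac{-1660497 + 119186}{97920 + 548} = \frac{1}{-109800 - 640893} \left(- \frac{1}{4428457}\right) - \frac{1541311}{98468} = \frac{1}{-750693} \left(- \frac{1}{4428457}\right) - \frac{6449}{412} = \left(- \frac{1}{750693}\right) \left(- \frac{1}{4428457}\right) - \frac{6449}{412} = \frac{1}{3324411670701} - \frac{6449}{412} = - \frac{21439130864350337}{1369657608328812}$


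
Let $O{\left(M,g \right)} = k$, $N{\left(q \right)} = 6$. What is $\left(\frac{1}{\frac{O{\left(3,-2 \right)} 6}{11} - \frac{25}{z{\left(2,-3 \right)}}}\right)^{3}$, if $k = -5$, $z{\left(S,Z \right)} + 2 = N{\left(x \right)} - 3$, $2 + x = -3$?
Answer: $- \frac{1331}{28372625} \approx -4.6911 \cdot 10^{-5}$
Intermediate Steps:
$x = -5$ ($x = -2 - 3 = -5$)
$z{\left(S,Z \right)} = 1$ ($z{\left(S,Z \right)} = -2 + \left(6 - 3\right) = -2 + 3 = 1$)
$O{\left(M,g \right)} = -5$
$\left(\frac{1}{\frac{O{\left(3,-2 \right)} 6}{11} - \frac{25}{z{\left(2,-3 \right)}}}\right)^{3} = \left(\frac{1}{\frac{\left(-5\right) 6}{11} - \frac{25}{1}}\right)^{3} = \left(\frac{1}{\left(-30\right) \frac{1}{11} - 25}\right)^{3} = \left(\frac{1}{- \frac{30}{11} - 25}\right)^{3} = \left(\frac{1}{- \frac{305}{11}}\right)^{3} = \left(- \frac{11}{305}\right)^{3} = - \frac{1331}{28372625}$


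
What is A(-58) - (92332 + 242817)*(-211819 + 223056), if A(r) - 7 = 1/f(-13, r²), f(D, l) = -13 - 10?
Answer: -86619594039/23 ≈ -3.7661e+9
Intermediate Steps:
f(D, l) = -23
A(r) = 160/23 (A(r) = 7 + 1/(-23) = 7 - 1/23 = 160/23)
A(-58) - (92332 + 242817)*(-211819 + 223056) = 160/23 - (92332 + 242817)*(-211819 + 223056) = 160/23 - 335149*11237 = 160/23 - 1*3766069313 = 160/23 - 3766069313 = -86619594039/23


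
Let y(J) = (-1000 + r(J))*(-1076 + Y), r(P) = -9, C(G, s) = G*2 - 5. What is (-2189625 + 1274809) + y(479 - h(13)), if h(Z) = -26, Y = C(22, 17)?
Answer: 131517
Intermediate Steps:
C(G, s) = -5 + 2*G (C(G, s) = 2*G - 5 = -5 + 2*G)
Y = 39 (Y = -5 + 2*22 = -5 + 44 = 39)
y(J) = 1046333 (y(J) = (-1000 - 9)*(-1076 + 39) = -1009*(-1037) = 1046333)
(-2189625 + 1274809) + y(479 - h(13)) = (-2189625 + 1274809) + 1046333 = -914816 + 1046333 = 131517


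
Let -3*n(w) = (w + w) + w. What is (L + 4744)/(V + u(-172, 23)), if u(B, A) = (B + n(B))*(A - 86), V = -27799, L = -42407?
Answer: 37663/27799 ≈ 1.3548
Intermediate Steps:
n(w) = -w (n(w) = -((w + w) + w)/3 = -(2*w + w)/3 = -w)
u(B, A) = 0 (u(B, A) = (B - B)*(A - 86) = 0*(-86 + A) = 0)
(L + 4744)/(V + u(-172, 23)) = (-42407 + 4744)/(-27799 + 0) = -37663/(-27799) = -37663*(-1/27799) = 37663/27799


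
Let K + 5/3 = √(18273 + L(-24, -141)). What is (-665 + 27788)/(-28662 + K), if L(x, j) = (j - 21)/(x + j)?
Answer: -384835092345/406685818834 - 244107*√55278795/406685818834 ≈ -0.95073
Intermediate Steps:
L(x, j) = (-21 + j)/(j + x)
K = -5/3 + √55278795/55 (K = -5/3 + √(18273 + (-21 - 141)/(-141 - 24)) = -5/3 + √(18273 - 162/(-165)) = -5/3 + √(18273 - 1/165*(-162)) = -5/3 + √(18273 + 54/55) = -5/3 + √(1005069/55) = -5/3 + √55278795/55 ≈ 133.51)
(-665 + 27788)/(-28662 + K) = (-665 + 27788)/(-28662 + (-5/3 + √55278795/55)) = 27123/(-85991/3 + √55278795/55)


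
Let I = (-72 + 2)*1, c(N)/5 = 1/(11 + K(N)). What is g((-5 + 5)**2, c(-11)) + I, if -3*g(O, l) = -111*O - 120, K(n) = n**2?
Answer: -30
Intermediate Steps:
c(N) = 5/(11 + N**2)
I = -70 (I = -70*1 = -70)
g(O, l) = 40 + 37*O (g(O, l) = -(-111*O - 120)/3 = -(-120 - 111*O)/3 = 40 + 37*O)
g((-5 + 5)**2, c(-11)) + I = (40 + 37*(-5 + 5)**2) - 70 = (40 + 37*0**2) - 70 = (40 + 37*0) - 70 = (40 + 0) - 70 = 40 - 70 = -30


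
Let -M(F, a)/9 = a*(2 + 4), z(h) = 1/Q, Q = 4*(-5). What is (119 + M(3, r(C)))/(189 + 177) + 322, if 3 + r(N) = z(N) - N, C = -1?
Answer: 1180817/3660 ≈ 322.63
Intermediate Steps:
Q = -20
z(h) = -1/20 (z(h) = 1/(-20) = -1/20)
r(N) = -61/20 - N (r(N) = -3 + (-1/20 - N) = -61/20 - N)
M(F, a) = -54*a (M(F, a) = -9*a*(2 + 4) = -9*a*6 = -54*a)
(119 + M(3, r(C)))/(189 + 177) + 322 = (119 - 54*(-61/20 - 1*(-1)))/(189 + 177) + 322 = (119 - 54*(-61/20 + 1))/366 + 322 = (119 - 54*(-41/20))*(1/366) + 322 = (119 + 1107/10)*(1/366) + 322 = (2297/10)*(1/366) + 322 = 2297/3660 + 322 = 1180817/3660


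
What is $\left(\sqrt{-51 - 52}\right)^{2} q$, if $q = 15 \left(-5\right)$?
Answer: $7725$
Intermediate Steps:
$q = -75$
$\left(\sqrt{-51 - 52}\right)^{2} q = \left(\sqrt{-51 - 52}\right)^{2} \left(-75\right) = \left(\sqrt{-103}\right)^{2} \left(-75\right) = \left(i \sqrt{103}\right)^{2} \left(-75\right) = \left(-103\right) \left(-75\right) = 7725$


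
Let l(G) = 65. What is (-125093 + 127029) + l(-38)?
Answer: 2001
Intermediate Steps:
(-125093 + 127029) + l(-38) = (-125093 + 127029) + 65 = 1936 + 65 = 2001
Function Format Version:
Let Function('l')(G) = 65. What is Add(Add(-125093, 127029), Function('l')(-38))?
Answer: 2001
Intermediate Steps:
Add(Add(-125093, 127029), Function('l')(-38)) = Add(Add(-125093, 127029), 65) = Add(1936, 65) = 2001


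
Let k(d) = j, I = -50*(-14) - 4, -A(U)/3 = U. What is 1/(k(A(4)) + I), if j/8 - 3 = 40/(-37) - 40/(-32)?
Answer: 37/26690 ≈ 0.0013863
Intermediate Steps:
A(U) = -3*U
j = 938/37 (j = 24 + 8*(40/(-37) - 40/(-32)) = 24 + 8*(40*(-1/37) - 40*(-1/32)) = 24 + 8*(-40/37 + 5/4) = 24 + 8*(25/148) = 24 + 50/37 = 938/37 ≈ 25.351)
I = 696 (I = 700 - 4 = 696)
k(d) = 938/37
1/(k(A(4)) + I) = 1/(938/37 + 696) = 1/(26690/37) = 37/26690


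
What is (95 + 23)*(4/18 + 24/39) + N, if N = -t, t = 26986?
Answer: -3145798/117 ≈ -26887.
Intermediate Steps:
N = -26986 (N = -1*26986 = -26986)
(95 + 23)*(4/18 + 24/39) + N = (95 + 23)*(4/18 + 24/39) - 26986 = 118*(4*(1/18) + 24*(1/39)) - 26986 = 118*(2/9 + 8/13) - 26986 = 118*(98/117) - 26986 = 11564/117 - 26986 = -3145798/117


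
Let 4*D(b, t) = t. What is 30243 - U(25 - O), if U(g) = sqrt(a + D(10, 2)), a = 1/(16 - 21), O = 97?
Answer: 30243 - sqrt(30)/10 ≈ 30242.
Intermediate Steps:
D(b, t) = t/4
a = -1/5 (a = 1/(-5) = -1/5 ≈ -0.20000)
U(g) = sqrt(30)/10 (U(g) = sqrt(-1/5 + (1/4)*2) = sqrt(-1/5 + 1/2) = sqrt(3/10) = sqrt(30)/10)
30243 - U(25 - O) = 30243 - sqrt(30)/10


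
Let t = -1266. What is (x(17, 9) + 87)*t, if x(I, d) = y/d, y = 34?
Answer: -344774/3 ≈ -1.1492e+5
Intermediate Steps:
x(I, d) = 34/d
(x(17, 9) + 87)*t = (34/9 + 87)*(-1266) = (817/9)*(-1266) = -344774/3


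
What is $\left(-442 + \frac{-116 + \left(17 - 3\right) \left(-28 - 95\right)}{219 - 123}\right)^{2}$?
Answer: $\frac{489958225}{2304} \approx 2.1266 \cdot 10^{5}$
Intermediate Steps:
$\left(-442 + \frac{-116 + \left(17 - 3\right) \left(-28 - 95\right)}{219 - 123}\right)^{2} = \left(-442 + \frac{-116 + 14 \left(-28 - 95\right)}{96}\right)^{2} = \left(-442 + \left(-116 + 14 \left(-28 - 95\right)\right) \frac{1}{96}\right)^{2} = \left(-442 + \left(-116 + 14 \left(-123\right)\right) \frac{1}{96}\right)^{2} = \left(-442 + \left(-116 - 1722\right) \frac{1}{96}\right)^{2} = \left(-442 - \frac{919}{48}\right)^{2} = \left(- \frac{22135}{48}\right)^{2} = \frac{489958225}{2304}$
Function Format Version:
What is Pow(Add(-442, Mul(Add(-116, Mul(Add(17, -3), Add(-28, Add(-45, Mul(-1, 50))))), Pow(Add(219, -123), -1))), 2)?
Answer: Rational(489958225, 2304) ≈ 2.1266e+5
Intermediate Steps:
Pow(Add(-442, Mul(Add(-116, Mul(Add(17, -3), Add(-28, Add(-45, Mul(-1, 50))))), Pow(Add(219, -123), -1))), 2) = Pow(Add(-442, Mul(Add(-116, Mul(14, Add(-28, Add(-45, -50)))), Pow(96, -1))), 2) = Pow(Add(-442, Mul(Add(-116, Mul(14, Add(-28, -95))), Rational(1, 96))), 2) = Pow(Add(-442, Mul(Add(-116, Mul(14, -123)), Rational(1, 96))), 2) = Pow(Add(-442, Mul(Add(-116, -1722), Rational(1, 96))), 2) = Pow(Add(-442, Mul(-1838, Rational(1, 96))), 2) = Pow(Add(-442, Rational(-919, 48)), 2) = Pow(Rational(-22135, 48), 2) = Rational(489958225, 2304)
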